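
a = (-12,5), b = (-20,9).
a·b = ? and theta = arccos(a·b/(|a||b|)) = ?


a·b = -12*(-20) + 5*9 = 240 + 45 = 285
|a| = sqrt(144+25) = 13.0000
|b| = sqrt(400+81) = 21.9317
cos(theta) = 285/(sqrt(169)*sqrt(481)) = 285/sqrt(81289) = 0.999606
theta = arccos(285/sqrt(81289)) = 1.6079 degrees

a·b = 285, theta = 1.6079 deg


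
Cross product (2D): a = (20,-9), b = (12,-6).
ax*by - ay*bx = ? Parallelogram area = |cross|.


cross = 20*(-6) + 9*12 = -120 + 108 = -12
Parallelogram area = |-12| = 12

cross = -12, parallelogram area = 12


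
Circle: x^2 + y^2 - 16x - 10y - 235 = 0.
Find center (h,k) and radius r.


h = -D/2 = 16/2 = 8
k = -E/2 = 10/2 = 5
r^2 = h^2 + k^2 - F = 64 + 25 + 235 = 324
r = 18

Center (8, 5), radius = 18


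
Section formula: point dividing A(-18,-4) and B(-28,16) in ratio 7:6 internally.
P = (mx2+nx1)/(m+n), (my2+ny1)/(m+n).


Px = (7*(-28) + 6*(-18))/13 = -304/13 = -23.3846
Py = (7*16 + 6*(-4))/13 = 88/13 = 6.7692

P = (-23.3846, 6.7692)


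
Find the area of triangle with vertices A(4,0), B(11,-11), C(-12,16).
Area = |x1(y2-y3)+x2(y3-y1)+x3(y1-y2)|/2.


4*(-11-16) = -108
11*(16-0) = 176
-12*(0+ 11) = -132
sum = -64
Area = |-64|/2 = 32.0000

32.0000 sq units


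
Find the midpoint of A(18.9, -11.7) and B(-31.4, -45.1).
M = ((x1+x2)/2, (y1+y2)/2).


Mx = (18.9 - 31.4)/2 = -12.5/2 = -6.2500
My = (-11.7 - 45.1)/2 = -56.8/2 = -28.4000

(-6.2500, -28.4000)


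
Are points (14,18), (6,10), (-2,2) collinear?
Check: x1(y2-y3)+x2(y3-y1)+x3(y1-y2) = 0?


14*(10-2) + 6*(2-18) - 2*(18-10)
= 112 - 96 - 16 = 0

Yes, collinear (determinant = 0)


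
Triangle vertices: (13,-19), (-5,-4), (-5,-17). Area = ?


13*(-4+ 17) = 169
-5*(-17+ 19) = -10
-5*(-19+ 4) = 75
sum = 234
Area = |234|/2 = 117.0000

117.0000 sq units


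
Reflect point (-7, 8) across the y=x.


Reflection rule for y=x: (y, x)
(-7, 8) -> (8, -7)

(8, -7)


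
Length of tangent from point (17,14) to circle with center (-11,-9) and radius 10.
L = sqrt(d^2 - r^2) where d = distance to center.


d = sqrt((17+ 11)^2 + (14+ 9)^2) = sqrt(784+529) = 36.2353
L = sqrt(1313.0000 - 100) = sqrt(1213.0000) = 34.8281

34.8281


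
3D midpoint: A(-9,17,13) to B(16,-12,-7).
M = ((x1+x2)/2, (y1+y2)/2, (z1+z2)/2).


Mx = (-9+16)/2 = 3.5000
My = (17- 12)/2 = 2.5000
Mz = (13- 7)/2 = 3.0000

M = (3.5000, 2.5000, 3.0000)


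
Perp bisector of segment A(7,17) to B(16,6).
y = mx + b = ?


Midpoint = (11.5, 11.5)
Slope of AB = dy/dx = -11/9 = -1.2222
Perp slope = -dx/dy = 9/11 = 0.8182
b = My - (perp slope)*Mx = 11.5 + (9*11.5)/(-11) = 11.5 - 9.4091 = 2.0909

y = 0.8182x + 2.0909


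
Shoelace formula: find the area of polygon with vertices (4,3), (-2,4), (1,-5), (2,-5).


sum(xi*y_{i+1}) = 4*4 - 2*(-5) + 1*(-5) + 2*3 = 27
sum(yi*x_{i+1}) = 3*(-2) + 4*1 - 5*2 - 5*4 = -32
Area = |27 + 32|/2 = 59/2 = 29.5000

29.5000 sq units


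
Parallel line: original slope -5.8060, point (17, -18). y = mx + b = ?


Parallel lines have equal slopes.
m2 = -5.8060
b2 = -18 + 5.8060*17 = 80.7020

y = -5.8060x + 80.7020


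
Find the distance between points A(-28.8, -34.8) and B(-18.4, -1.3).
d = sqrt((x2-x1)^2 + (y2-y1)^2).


dx = -18.4 + 28.8 = 10.4
dy = -1.3 + 34.8 = 33.5
d = sqrt(108.16 + 1122.25) = sqrt(1230.41) = 35.0772

35.0772


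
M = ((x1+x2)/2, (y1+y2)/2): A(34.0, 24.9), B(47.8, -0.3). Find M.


Mx = (34.0 + 47.8)/2 = 81.8/2 = 40.9000
My = (24.9 - 0.3)/2 = 24.6/2 = 12.3000

(40.9000, 12.3000)


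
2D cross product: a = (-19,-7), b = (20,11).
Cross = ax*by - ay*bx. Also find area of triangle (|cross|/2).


cross = -19*11 + 7*20 = -209 + 140 = -69
Triangle area = |-69|/2 = 69/2 = 34.5000

cross = -69, triangle area = 34.5000


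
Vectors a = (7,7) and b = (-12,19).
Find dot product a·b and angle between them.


a·b = 7*(-12) + 7*19 = -84 + 133 = 49
|a| = sqrt(49+49) = 9.8995
|b| = sqrt(144+361) = 22.4722
cos(theta) = 49/(sqrt(98)*sqrt(505)) = 49/sqrt(49490) = 0.220261
theta = arccos(49/sqrt(49490)) = 77.2756 degrees

a·b = 49, theta = 77.2756 deg


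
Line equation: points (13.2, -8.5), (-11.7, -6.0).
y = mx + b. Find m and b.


m = (2.5)/(-24.9) = -0.1004
b = y1 - m*x1 = -8.5 - (2.5*13.2)/(-24.9) = -8.5 + 1.3253 = -7.1747

y = -0.1004x - 7.1747


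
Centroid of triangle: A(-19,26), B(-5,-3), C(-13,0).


Gx = (-19- 5- 13)/3 = -37/3 = -12.3333
Gy = (26- 3+0)/3 = 23/3 = 7.6667

G = (-12.3333, 7.6667)


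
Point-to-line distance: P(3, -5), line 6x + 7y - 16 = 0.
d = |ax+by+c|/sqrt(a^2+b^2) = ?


|6*3 + 7*(-5) - 16| = |-33| = 33
sqrt(36 + 49) = sqrt(85) = 9.2195
d = 33/sqrt(85) = 3.5794

3.5794


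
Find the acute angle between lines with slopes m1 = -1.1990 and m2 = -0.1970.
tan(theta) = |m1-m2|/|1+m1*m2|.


m1-m2 = -1.002
1+m1*m2 = 1.236203
tan(theta) = |-1.002/1.236203| = 0.810546
theta = arctan(|-1.002/1.236203|) = 39.0264 degrees (acute angle)

39.0264 degrees


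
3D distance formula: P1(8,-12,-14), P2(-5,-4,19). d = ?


dx=-13, dy=8, dz=33
d = sqrt(169+64+1089) = sqrt(1322) = 36.3593

36.3593


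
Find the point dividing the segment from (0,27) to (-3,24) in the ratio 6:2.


Px = (6*(-3) + 2*0)/8 = -18/8 = -2.2500
Py = (6*24 + 2*27)/8 = 198/8 = 24.7500

P = (-2.2500, 24.7500)


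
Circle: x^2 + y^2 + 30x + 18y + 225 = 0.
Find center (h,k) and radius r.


h = -D/2 = -30/2 = -15
k = -E/2 = -18/2 = -9
r^2 = h^2 + k^2 - F = 225 + 81 - 225 = 81
r = 9

Center (-15, -9), radius = 9


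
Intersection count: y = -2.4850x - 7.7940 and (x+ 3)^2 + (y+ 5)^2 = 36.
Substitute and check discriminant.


Substitute y = -2.4850x - 7.7940: (x+ 3)^2 + (-2.4850x- 7.7940+ 5)^2 = 36
Expand to Ax^2 + Bx + C = 0, where b-k = -2.794
A = 1+m^2 = 7.175225
B = 2(m(b-k) - h) = 2(-2.4850*(-2.794) + 3) = 19.88618
C = h^2 + (b-k)^2 - r^2 = 9 + 7.806436 - 36 = -19.193564
disc = B^2-4AC = 395.4602 + 550.8726 = 946.3328
disc > 0

2 intersection points


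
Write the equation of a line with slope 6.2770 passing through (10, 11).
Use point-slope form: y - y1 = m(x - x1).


y - 11 = 6.2770(x - 10)
y = 6.2770x + 11 - 6.2770*10
y = 6.2770x - 51.7700

y = 6.2770x - 51.7700


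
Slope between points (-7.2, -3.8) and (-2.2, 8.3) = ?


dy = 8.3 + 3.8 = 12.1
dx = -2.2 + 7.2 = 5.0
m = 12.1/5.0 = 2.4200

m = 2.4200


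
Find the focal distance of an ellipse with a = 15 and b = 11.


c^2 = 15^2 - 11^2 = 225 - 121 = 104
c = sqrt(104) = 10.1980

c = 10.1980


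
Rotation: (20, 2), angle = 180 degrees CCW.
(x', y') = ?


cos(180) = -1, sin(180) = 0
x' = 20*(-1) - 2*0 = -20
y' = 20*0 + 2*(-1) = -2

(-20, -2)


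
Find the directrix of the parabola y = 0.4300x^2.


a = 0.4300
1/(4a) = 0.5814
directrix: y = -0.5814 = -0.5814

y = -0.5814


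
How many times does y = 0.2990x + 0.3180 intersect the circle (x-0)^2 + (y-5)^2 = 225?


Substitute y = 0.2990x + 0.3180: (x-0)^2 + (0.2990x+0.3180-5)^2 = 225
Expand to Ax^2 + Bx + C = 0, where b-k = -4.682
A = 1+m^2 = 1.089401
B = 2(m(b-k) - h) = 2(0.2990*(-4.682) - 0) = -2.799836
C = h^2 + (b-k)^2 - r^2 = 0 + 21.921124 - 225 = -203.078876
disc = B^2-4AC = 7.8391 + 884.9373 = 892.7764
disc > 0

2 intersection points


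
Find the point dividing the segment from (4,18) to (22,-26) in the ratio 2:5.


Px = (2*22 + 5*4)/7 = 64/7 = 9.1429
Py = (2*(-26) + 5*18)/7 = 38/7 = 5.4286

P = (9.1429, 5.4286)


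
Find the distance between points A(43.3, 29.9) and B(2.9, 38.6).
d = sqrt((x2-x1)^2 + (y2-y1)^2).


dx = 2.9 - 43.3 = -40.4
dy = 38.6 - 29.9 = 8.7
d = sqrt(1632.16 + 75.69) = sqrt(1707.85) = 41.3261

41.3261


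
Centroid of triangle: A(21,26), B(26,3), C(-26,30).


Gx = (21+26- 26)/3 = 21/3 = 7.0000
Gy = (26+3+30)/3 = 59/3 = 19.6667

G = (7.0000, 19.6667)


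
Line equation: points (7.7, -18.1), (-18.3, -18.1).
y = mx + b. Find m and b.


m = (0.0)/(-26.0) = 0
b = y1 - m*x1 = -18.1 - (0.0*7.7)/(-26.0) = -18.1 - 0 = -18.1000

y = 0x - 18.1000


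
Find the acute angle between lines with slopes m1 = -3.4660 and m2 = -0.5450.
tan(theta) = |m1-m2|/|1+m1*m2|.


m1-m2 = -2.921
1+m1*m2 = 2.88897
tan(theta) = |-2.921/2.88897| = 1.011087
theta = arctan(|-2.921/2.88897|) = 45.3159 degrees (acute angle)

45.3159 degrees


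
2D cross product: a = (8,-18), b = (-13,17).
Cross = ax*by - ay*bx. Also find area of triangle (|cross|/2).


cross = 8*17 + 18*(-13) = 136 - 234 = -98
Triangle area = |-98|/2 = 98/2 = 49.0000

cross = -98, triangle area = 49.0000


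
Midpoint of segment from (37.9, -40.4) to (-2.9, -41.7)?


Mx = (37.9 - 2.9)/2 = 35.0/2 = 17.5000
My = (-40.4 - 41.7)/2 = -82.1/2 = -41.0500

(17.5000, -41.0500)


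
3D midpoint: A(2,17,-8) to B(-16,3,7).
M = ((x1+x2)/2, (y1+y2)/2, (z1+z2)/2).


Mx = (2- 16)/2 = -7.0000
My = (17+3)/2 = 10.0000
Mz = (-8+7)/2 = -0.5000

M = (-7.0000, 10.0000, -0.5000)


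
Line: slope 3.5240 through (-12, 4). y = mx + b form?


y - 4 = 3.5240(x + 12)
y = 3.5240x + 4 - 3.5240*(-12)
y = 3.5240x + 46.2880

y = 3.5240x + 46.2880


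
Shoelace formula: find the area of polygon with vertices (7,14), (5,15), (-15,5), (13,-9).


sum(xi*y_{i+1}) = 7*15 + 5*5 - 15*(-9) + 13*14 = 447
sum(yi*x_{i+1}) = 14*5 + 15*(-15) + 5*13 - 9*7 = -153
Area = |447 + 153|/2 = 600/2 = 300.0000

300.0000 sq units


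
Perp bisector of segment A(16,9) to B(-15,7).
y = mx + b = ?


Midpoint = (0.5, 8)
Slope of AB = dy/dx = -2/(-31) = 0.0645
Perp slope = -dx/dy = -31/2 = -15.5000
b = My - (perp slope)*Mx = 8 + (-31*0.5)/(-2) = 8 + 7.7500 = 15.7500

y = -15.5000x + 15.7500


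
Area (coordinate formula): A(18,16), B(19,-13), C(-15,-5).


18*(-13+ 5) = -144
19*(-5-16) = -399
-15*(16+ 13) = -435
sum = -978
Area = |-978|/2 = 489.0000

489.0000 sq units


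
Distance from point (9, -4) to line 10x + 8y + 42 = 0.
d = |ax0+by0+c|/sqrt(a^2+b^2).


|10*9 + 8*(-4) + 42| = |100| = 100
sqrt(100 + 64) = sqrt(164) = 12.8062
d = 100/sqrt(164) = 7.8087

7.8087


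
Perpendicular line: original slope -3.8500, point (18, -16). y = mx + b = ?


Perpendicular slope = -1/m1 = -1/(-3.8500) = 0.2597
b2 = y0 - m2*x0 = -16 + 18/(-3.8500) = -16 - 4.6753 = -20.6753

y = 0.2597x - 20.6753


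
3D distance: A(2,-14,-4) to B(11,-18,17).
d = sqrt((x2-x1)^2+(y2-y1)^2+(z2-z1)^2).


dx=9, dy=-4, dz=21
d = sqrt(81+16+441) = sqrt(538) = 23.1948

23.1948


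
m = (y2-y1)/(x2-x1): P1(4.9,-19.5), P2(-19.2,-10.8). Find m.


dy = -10.8 + 19.5 = 8.7
dx = -19.2 - 4.9 = -24.1
m = 8.7/(-24.1) = -0.3610

m = -0.3610


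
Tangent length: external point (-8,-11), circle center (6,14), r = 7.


d = sqrt((-8-6)^2 + (-11-14)^2) = sqrt(196+625) = 28.6531
L = sqrt(821.0000 - 49) = sqrt(772.0000) = 27.7849

27.7849


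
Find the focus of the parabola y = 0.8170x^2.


a = 0.8170
4a = 3.2680
focus = (0, 1/3.2680) = (0, 0.3060)

Focus = (0, 0.3060)


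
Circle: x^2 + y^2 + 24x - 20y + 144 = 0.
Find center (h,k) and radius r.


h = -D/2 = -24/2 = -12
k = -E/2 = 20/2 = 10
r^2 = h^2 + k^2 - F = 144 + 100 - 144 = 100
r = 10

Center (-12, 10), radius = 10


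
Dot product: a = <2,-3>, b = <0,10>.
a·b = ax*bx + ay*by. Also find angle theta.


a·b = 2*0 - 3*10 = 0 - 30 = -30
|a| = sqrt(4+9) = 3.6056
|b| = sqrt(0+100) = 10.0000
cos(theta) = -30/(sqrt(13)*sqrt(100)) = -30/sqrt(1300) = -0.832050
theta = arccos(-30/sqrt(1300)) = 146.3099 degrees

a·b = -30, theta = 146.3099 deg


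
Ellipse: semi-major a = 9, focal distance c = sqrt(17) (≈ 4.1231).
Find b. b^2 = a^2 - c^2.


b^2 = 9^2 - (sqrt(17))^2 = 81 - 17 = 64
b = sqrt(64) = 8

b = 8


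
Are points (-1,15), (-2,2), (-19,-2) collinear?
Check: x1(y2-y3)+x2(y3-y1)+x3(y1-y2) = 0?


-1*(2+ 2) - 2*(-2-15) - 19*(15-2)
= -4 + 34 - 247 = -217

No, not collinear (determinant = -217)


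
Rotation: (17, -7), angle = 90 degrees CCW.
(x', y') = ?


cos(90) = 0, sin(90) = 1
x' = 17*0 + 7*1 = 7
y' = 17*1 - 7*0 = 17

(7, 17)


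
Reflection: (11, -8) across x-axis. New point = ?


Reflection rule for x-axis: (x, -y)
(11, -8) -> (11, 8)

(11, 8)


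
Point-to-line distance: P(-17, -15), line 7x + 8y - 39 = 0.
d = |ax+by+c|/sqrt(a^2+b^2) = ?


|7*(-17) + 8*(-15) - 39| = |-278| = 278
sqrt(49 + 64) = sqrt(113) = 10.6301
d = 278/sqrt(113) = 26.1520

26.1520


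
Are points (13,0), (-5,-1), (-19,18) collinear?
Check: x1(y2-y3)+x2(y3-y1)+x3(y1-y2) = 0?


13*(-1-18) - 5*(18-0) - 19*(0+ 1)
= -247 - 90 - 19 = -356

No, not collinear (determinant = -356)


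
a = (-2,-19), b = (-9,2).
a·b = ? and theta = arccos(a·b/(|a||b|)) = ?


a·b = -2*(-9) - 19*2 = 18 - 38 = -20
|a| = sqrt(4+361) = 19.1050
|b| = sqrt(81+4) = 9.2195
cos(theta) = -20/(sqrt(365)*sqrt(85)) = -20/sqrt(31025) = -0.113547
theta = arccos(-20/sqrt(31025)) = 96.5198 degrees

a·b = -20, theta = 96.5198 deg


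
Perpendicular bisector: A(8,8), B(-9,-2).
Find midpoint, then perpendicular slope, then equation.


Midpoint = (-0.5, 3)
Slope of AB = dy/dx = -10/(-17) = 0.5882
Perp slope = -dx/dy = -17/10 = -1.7000
b = My - (perp slope)*Mx = 3 + (-17*(-0.5))/(-10) = 3 - 0.8500 = 2.1500

y = -1.7000x + 2.1500


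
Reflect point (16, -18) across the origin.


Reflection rule for origin: (-x, -y)
(16, -18) -> (-16, 18)

(-16, 18)


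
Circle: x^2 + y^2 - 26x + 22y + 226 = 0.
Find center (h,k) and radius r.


h = -D/2 = 26/2 = 13
k = -E/2 = -22/2 = -11
r^2 = h^2 + k^2 - F = 169 + 121 - 226 = 64
r = 8

Center (13, -11), radius = 8


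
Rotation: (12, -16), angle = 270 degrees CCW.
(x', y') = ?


cos(270) = 0, sin(270) = -1
x' = 12*0 + 16*(-1) = -16
y' = 12*(-1) - 16*0 = -12

(-16, -12)


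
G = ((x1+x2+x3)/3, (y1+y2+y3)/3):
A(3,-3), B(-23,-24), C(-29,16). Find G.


Gx = (3- 23- 29)/3 = -49/3 = -16.3333
Gy = (-3- 24+16)/3 = -11/3 = -3.6667

G = (-16.3333, -3.6667)


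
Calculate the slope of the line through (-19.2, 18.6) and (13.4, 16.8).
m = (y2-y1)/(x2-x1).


dy = 16.8 - 18.6 = -1.8
dx = 13.4 + 19.2 = 32.6
m = -1.8/32.6 = -0.0552

m = -0.0552


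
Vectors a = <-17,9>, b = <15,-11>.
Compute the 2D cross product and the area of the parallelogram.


cross = -17*(-11) - 9*15 = 187 - 135 = 52
Parallelogram area = |52| = 52

cross = 52, parallelogram area = 52


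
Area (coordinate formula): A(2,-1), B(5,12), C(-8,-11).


2*(12+ 11) = 46
5*(-11+ 1) = -50
-8*(-1-12) = 104
sum = 100
Area = |100|/2 = 50.0000

50.0000 sq units


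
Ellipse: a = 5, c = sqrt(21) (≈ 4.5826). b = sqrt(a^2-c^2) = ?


b^2 = 5^2 - (sqrt(21))^2 = 25 - 21 = 4
b = sqrt(4) = 2

b = 2


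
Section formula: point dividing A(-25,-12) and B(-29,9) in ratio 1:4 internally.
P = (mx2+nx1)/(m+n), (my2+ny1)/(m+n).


Px = (1*(-29) + 4*(-25))/5 = -129/5 = -25.8000
Py = (1*9 + 4*(-12))/5 = -39/5 = -7.8000

P = (-25.8000, -7.8000)


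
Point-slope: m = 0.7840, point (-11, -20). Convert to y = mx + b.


y + 20 = 0.7840(x + 11)
y = 0.7840x - 20 - 0.7840*(-11)
y = 0.7840x - 11.3760

y = 0.7840x - 11.3760


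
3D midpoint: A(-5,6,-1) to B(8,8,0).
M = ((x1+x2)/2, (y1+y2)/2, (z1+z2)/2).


Mx = (-5+8)/2 = 1.5000
My = (6+8)/2 = 7.0000
Mz = (-1+0)/2 = -0.5000

M = (1.5000, 7.0000, -0.5000)


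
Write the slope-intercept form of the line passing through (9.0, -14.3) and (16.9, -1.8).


m = (12.5)/(7.9) = 1.5823
b = y1 - m*x1 = -14.3 - (12.5*9.0)/(7.9) = -14.3 - 14.2405 = -28.5405

y = 1.5823x - 28.5405


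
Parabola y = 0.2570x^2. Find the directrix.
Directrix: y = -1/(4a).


a = 0.2570
1/(4a) = 0.9728
directrix: y = -0.9728 = -0.9728

y = -0.9728


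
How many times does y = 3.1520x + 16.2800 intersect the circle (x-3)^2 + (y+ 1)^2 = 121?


Substitute y = 3.1520x + 16.2800: (x-3)^2 + (3.1520x+16.2800+ 1)^2 = 121
Expand to Ax^2 + Bx + C = 0, where b-k = 17.28
A = 1+m^2 = 10.935104
B = 2(m(b-k) - h) = 2(3.1520*17.28 - 3) = 102.93312
C = h^2 + (b-k)^2 - r^2 = 9 + 298.5984 - 121 = 186.5984
disc = B^2-4AC = 10595.2272 - 8161.8916 = 2433.3356
disc > 0

2 intersection points


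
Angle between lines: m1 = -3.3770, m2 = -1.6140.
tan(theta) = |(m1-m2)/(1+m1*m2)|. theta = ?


m1-m2 = -1.763
1+m1*m2 = 6.450478
tan(theta) = |-1.763/6.450478| = 0.273313
theta = arctan(|-1.763/6.450478|) = 15.2864 degrees (acute angle)

15.2864 degrees


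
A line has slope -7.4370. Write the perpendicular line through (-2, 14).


Perpendicular slope = -1/m1 = -1/(-7.4370) = 0.1345
b2 = y0 - m2*x0 = 14 - 2/(-7.4370) = 14 + 0.2689 = 14.2689

y = 0.1345x + 14.2689


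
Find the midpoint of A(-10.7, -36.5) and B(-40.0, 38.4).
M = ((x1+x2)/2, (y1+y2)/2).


Mx = (-10.7 - 40.0)/2 = -50.7/2 = -25.3500
My = (-36.5 + 38.4)/2 = 1.9/2 = 0.9500

(-25.3500, 0.9500)


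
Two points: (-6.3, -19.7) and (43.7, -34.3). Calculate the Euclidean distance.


dx = 43.7 + 6.3 = 50.0
dy = -34.3 + 19.7 = -14.6
d = sqrt(2500.0 + 213.16) = sqrt(2713.16) = 52.0880

52.0880


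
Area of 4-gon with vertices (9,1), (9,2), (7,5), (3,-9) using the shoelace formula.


sum(xi*y_{i+1}) = 9*2 + 9*5 + 7*(-9) + 3*1 = 3
sum(yi*x_{i+1}) = 1*9 + 2*7 + 5*3 - 9*9 = -43
Area = |3 + 43|/2 = 46/2 = 23.0000

23.0000 sq units


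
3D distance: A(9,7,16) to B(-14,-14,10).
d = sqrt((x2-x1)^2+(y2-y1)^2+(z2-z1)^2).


dx=-23, dy=-21, dz=-6
d = sqrt(529+441+36) = sqrt(1006) = 31.7175

31.7175


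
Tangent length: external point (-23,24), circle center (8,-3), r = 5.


d = sqrt((-23-8)^2 + (24+ 3)^2) = sqrt(961+729) = 41.1096
L = sqrt(1690.0000 - 25) = sqrt(1665.0000) = 40.8044

40.8044


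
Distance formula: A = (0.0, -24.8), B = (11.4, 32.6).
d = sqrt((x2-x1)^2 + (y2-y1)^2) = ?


dx = 11.4 - 0.0 = 11.4
dy = 32.6 + 24.8 = 57.4
d = sqrt(129.96 + 3294.76) = sqrt(3424.72) = 58.5211

58.5211


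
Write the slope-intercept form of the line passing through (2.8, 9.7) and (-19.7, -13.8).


m = (-23.5)/(-22.5) = 1.0444
b = y1 - m*x1 = 9.7 - (-23.5*2.8)/(-22.5) = 9.7 - 2.9244 = 6.7756

y = 1.0444x + 6.7756


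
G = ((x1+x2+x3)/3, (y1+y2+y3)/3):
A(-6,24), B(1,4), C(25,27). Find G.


Gx = (-6+1+25)/3 = 20/3 = 6.6667
Gy = (24+4+27)/3 = 55/3 = 18.3333

G = (6.6667, 18.3333)


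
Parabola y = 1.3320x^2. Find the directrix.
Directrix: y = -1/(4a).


a = 1.3320
1/(4a) = 0.1877
directrix: y = -0.1877 = -0.1877

y = -0.1877


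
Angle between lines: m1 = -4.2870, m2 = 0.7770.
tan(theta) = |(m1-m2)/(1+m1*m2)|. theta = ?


m1-m2 = -5.064
1+m1*m2 = -2.330999
tan(theta) = |-5.064/(-2.330999)| = 2.172459
theta = arctan(|-5.064/(-2.330999)|) = 65.2830 degrees (acute angle)

65.2830 degrees


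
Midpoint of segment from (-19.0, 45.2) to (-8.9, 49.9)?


Mx = (-19.0 - 8.9)/2 = -27.9/2 = -13.9500
My = (45.2 + 49.9)/2 = 95.1/2 = 47.5500

(-13.9500, 47.5500)


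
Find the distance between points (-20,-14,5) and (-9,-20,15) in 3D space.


dx=11, dy=-6, dz=10
d = sqrt(121+36+100) = sqrt(257) = 16.0312

16.0312


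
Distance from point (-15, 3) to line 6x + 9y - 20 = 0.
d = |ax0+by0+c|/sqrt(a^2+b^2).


|6*(-15) + 9*3 - 20| = |-83| = 83
sqrt(36 + 81) = sqrt(117) = 10.8167
d = 83/sqrt(117) = 7.6734

7.6734


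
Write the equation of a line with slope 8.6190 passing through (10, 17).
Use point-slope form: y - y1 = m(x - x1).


y - 17 = 8.6190(x - 10)
y = 8.6190x + 17 - 8.6190*10
y = 8.6190x - 69.1900

y = 8.6190x - 69.1900


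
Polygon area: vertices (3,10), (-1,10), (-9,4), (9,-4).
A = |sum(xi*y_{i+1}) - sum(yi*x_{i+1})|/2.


sum(xi*y_{i+1}) = 3*10 - 1*4 - 9*(-4) + 9*10 = 152
sum(yi*x_{i+1}) = 10*(-1) + 10*(-9) + 4*9 - 4*3 = -76
Area = |152 + 76|/2 = 228/2 = 114.0000

114.0000 sq units


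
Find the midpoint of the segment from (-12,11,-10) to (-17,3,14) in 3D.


Mx = (-12- 17)/2 = -14.5000
My = (11+3)/2 = 7.0000
Mz = (-10+14)/2 = 2.0000

M = (-14.5000, 7.0000, 2.0000)


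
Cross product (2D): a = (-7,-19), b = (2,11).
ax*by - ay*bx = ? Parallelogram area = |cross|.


cross = -7*11 + 19*2 = -77 + 38 = -39
Parallelogram area = |-39| = 39

cross = -39, parallelogram area = 39


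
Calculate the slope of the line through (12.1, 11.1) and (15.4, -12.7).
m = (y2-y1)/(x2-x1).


dy = -12.7 - 11.1 = -23.8
dx = 15.4 - 12.1 = 3.3
m = -23.8/3.3 = -7.2121

m = -7.2121


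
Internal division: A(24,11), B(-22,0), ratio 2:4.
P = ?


Px = (2*(-22) + 4*24)/6 = 52/6 = 8.6667
Py = (2*0 + 4*11)/6 = 44/6 = 7.3333

P = (8.6667, 7.3333)


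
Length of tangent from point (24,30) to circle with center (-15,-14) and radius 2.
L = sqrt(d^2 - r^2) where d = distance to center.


d = sqrt((24+ 15)^2 + (30+ 14)^2) = sqrt(1521+1936) = 58.7963
L = sqrt(3457.0000 - 4) = sqrt(3453.0000) = 58.7622

58.7622


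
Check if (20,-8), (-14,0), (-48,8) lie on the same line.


20*(0-8) - 14*(8+ 8) - 48*(-8-0)
= -160 - 224 + 384 = 0

Yes, collinear (determinant = 0)


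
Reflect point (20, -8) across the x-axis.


Reflection rule for x-axis: (x, -y)
(20, -8) -> (20, 8)

(20, 8)


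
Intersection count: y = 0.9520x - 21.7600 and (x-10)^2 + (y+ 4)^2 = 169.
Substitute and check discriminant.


Substitute y = 0.9520x - 21.7600: (x-10)^2 + (0.9520x- 21.7600+ 4)^2 = 169
Expand to Ax^2 + Bx + C = 0, where b-k = -17.76
A = 1+m^2 = 1.906304
B = 2(m(b-k) - h) = 2(0.9520*(-17.76) - 10) = -53.81504
C = h^2 + (b-k)^2 - r^2 = 100 + 315.4176 - 169 = 246.4176
disc = B^2-4AC = 2896.0585 - 1878.9874 = 1017.0711
disc > 0

2 intersection points


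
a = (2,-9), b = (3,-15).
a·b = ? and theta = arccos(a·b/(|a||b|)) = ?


a·b = 2*3 - 9*(-15) = 6 + 135 = 141
|a| = sqrt(4+81) = 9.2195
|b| = sqrt(9+225) = 15.2971
cos(theta) = 141/(sqrt(85)*sqrt(234)) = 141/sqrt(19890) = 0.999774
theta = arccos(141/sqrt(19890)) = 1.2189 degrees

a·b = 141, theta = 1.2189 deg


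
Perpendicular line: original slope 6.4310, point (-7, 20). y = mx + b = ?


Perpendicular slope = -1/m1 = -1/6.4310 = -0.1555
b2 = y0 - m2*x0 = 20 - 7/6.4310 = 20 - 1.0885 = 18.9115

y = -0.1555x + 18.9115


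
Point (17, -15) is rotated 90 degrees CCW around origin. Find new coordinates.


cos(90) = 0, sin(90) = 1
x' = 17*0 + 15*1 = 15
y' = 17*1 - 15*0 = 17

(15, 17)


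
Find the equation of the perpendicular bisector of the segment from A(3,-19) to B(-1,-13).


Midpoint = (1, -16)
Slope of AB = dy/dx = 6/(-4) = -1.5000
Perp slope = -dx/dy = 4/6 = 0.6667
b = My - (perp slope)*Mx = -16 + (-4*1)/6 = -16 - 0.6667 = -16.6667

y = 0.6667x - 16.6667


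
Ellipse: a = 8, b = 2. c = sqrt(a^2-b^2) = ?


c^2 = 8^2 - 2^2 = 64 - 4 = 60
c = sqrt(60) = 7.7460

c = 7.7460


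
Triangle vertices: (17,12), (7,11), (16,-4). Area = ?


17*(11+ 4) = 255
7*(-4-12) = -112
16*(12-11) = 16
sum = 159
Area = |159|/2 = 79.5000

79.5000 sq units


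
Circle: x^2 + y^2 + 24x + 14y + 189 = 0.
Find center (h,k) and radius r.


h = -D/2 = -24/2 = -12
k = -E/2 = -14/2 = -7
r^2 = h^2 + k^2 - F = 144 + 49 - 189 = 4
r = 2

Center (-12, -7), radius = 2


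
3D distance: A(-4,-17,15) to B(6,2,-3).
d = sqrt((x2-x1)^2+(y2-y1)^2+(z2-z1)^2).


dx=10, dy=19, dz=-18
d = sqrt(100+361+324) = sqrt(785) = 28.0179

28.0179


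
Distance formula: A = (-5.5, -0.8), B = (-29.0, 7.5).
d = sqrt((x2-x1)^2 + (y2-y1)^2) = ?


dx = -29.0 + 5.5 = -23.5
dy = 7.5 + 0.8 = 8.3
d = sqrt(552.25 + 68.89) = sqrt(621.14) = 24.9227

24.9227


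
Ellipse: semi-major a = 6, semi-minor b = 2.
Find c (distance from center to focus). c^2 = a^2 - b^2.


c^2 = 6^2 - 2^2 = 36 - 4 = 32
c = sqrt(32) = 5.6569

c = 5.6569


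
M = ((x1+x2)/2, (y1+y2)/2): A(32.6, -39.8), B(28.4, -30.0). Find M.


Mx = (32.6 + 28.4)/2 = 61.0/2 = 30.5000
My = (-39.8 - 30.0)/2 = -69.8/2 = -34.9000

(30.5000, -34.9000)


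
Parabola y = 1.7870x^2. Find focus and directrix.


a = 1.7870
1/(4a) = 0.1399
Focus = (0, 0.1399)
Directrix: y = -0.1399

Focus = (0, 0.1399), Directrix: y = -0.1399


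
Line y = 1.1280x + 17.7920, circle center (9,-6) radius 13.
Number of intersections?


Substitute y = 1.1280x + 17.7920: (x-9)^2 + (1.1280x+17.7920+ 6)^2 = 169
Expand to Ax^2 + Bx + C = 0, where b-k = 23.792
A = 1+m^2 = 2.272384
B = 2(m(b-k) - h) = 2(1.1280*23.792 - 9) = 35.674752
C = h^2 + (b-k)^2 - r^2 = 81 + 566.059264 - 169 = 478.059264
disc = B^2-4AC = 1272.6879 - 4345.3369 = -3072.6490
disc < 0

0 intersection points


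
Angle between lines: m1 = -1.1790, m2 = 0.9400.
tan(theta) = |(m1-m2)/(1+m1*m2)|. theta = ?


m1-m2 = -2.119
1+m1*m2 = -0.10826
tan(theta) = |-2.119/(-0.10826)| = 19.573250
theta = arctan(|-2.119/(-0.10826)|) = 87.0753 degrees (acute angle)

87.0753 degrees


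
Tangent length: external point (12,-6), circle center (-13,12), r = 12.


d = sqrt((12+ 13)^2 + (-6-12)^2) = sqrt(625+324) = 30.8058
L = sqrt(949.0000 - 144) = sqrt(805.0000) = 28.3725

28.3725


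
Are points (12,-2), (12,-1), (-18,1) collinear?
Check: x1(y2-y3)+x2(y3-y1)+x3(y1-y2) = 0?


12*(-1-1) + 12*(1+ 2) - 18*(-2+ 1)
= -24 + 36 + 18 = 30

No, not collinear (determinant = 30)


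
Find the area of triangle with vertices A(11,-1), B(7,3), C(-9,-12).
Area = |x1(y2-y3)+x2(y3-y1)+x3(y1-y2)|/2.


11*(3+ 12) = 165
7*(-12+ 1) = -77
-9*(-1-3) = 36
sum = 124
Area = |124|/2 = 62.0000

62.0000 sq units


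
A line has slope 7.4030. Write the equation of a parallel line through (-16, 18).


Parallel lines have equal slopes.
m2 = 7.4030
b2 = 18 - 7.4030*(-16) = 136.4480

y = 7.4030x + 136.4480


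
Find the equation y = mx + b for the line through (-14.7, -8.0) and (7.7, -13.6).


m = (-5.6)/(22.4) = -0.2500
b = y1 - m*x1 = -8.0 - (-5.6*(-14.7))/(22.4) = -8.0 - 3.6750 = -11.6750

y = -0.2500x - 11.6750


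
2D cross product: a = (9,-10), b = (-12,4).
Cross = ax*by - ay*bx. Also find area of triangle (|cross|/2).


cross = 9*4 + 10*(-12) = 36 - 120 = -84
Triangle area = |-84|/2 = 84/2 = 42.0000

cross = -84, triangle area = 42.0000


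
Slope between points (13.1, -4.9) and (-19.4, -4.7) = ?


dy = -4.7 + 4.9 = 0.2
dx = -19.4 - 13.1 = -32.5
m = 0.2/(-32.5) = -0.0062

m = -0.0062


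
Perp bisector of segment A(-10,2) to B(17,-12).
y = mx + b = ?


Midpoint = (3.5, -5)
Slope of AB = dy/dx = -14/27 = -0.5185
Perp slope = -dx/dy = 27/14 = 1.9286
b = My - (perp slope)*Mx = -5 + (27*3.5)/(-14) = -5 - 6.7500 = -11.7500

y = 1.9286x - 11.7500


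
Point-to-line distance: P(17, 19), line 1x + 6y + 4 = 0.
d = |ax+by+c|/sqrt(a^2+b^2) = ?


|1*17 + 6*19 + 4| = |135| = 135
sqrt(1 + 36) = sqrt(37) = 6.0828
d = 135/sqrt(37) = 22.1939

22.1939


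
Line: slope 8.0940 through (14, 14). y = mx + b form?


y - 14 = 8.0940(x - 14)
y = 8.0940x + 14 - 8.0940*14
y = 8.0940x - 99.3160

y = 8.0940x - 99.3160


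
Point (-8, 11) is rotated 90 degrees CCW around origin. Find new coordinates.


cos(90) = 0, sin(90) = 1
x' = -8*0 - 11*1 = -11
y' = -8*1 + 11*0 = -8

(-11, -8)


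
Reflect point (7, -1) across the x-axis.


Reflection rule for x-axis: (x, -y)
(7, -1) -> (7, 1)

(7, 1)


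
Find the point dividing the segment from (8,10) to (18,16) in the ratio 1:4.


Px = (1*18 + 4*8)/5 = 50/5 = 10.0000
Py = (1*16 + 4*10)/5 = 56/5 = 11.2000

P = (10.0000, 11.2000)


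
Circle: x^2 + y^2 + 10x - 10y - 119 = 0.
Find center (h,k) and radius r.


h = -D/2 = -10/2 = -5
k = -E/2 = 10/2 = 5
r^2 = h^2 + k^2 - F = 25 + 25 + 119 = 169
r = 13

Center (-5, 5), radius = 13


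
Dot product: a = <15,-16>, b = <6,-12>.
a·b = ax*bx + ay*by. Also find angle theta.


a·b = 15*6 - 16*(-12) = 90 + 192 = 282
|a| = sqrt(225+256) = 21.9317
|b| = sqrt(36+144) = 13.4164
cos(theta) = 282/(sqrt(481)*sqrt(180)) = 282/sqrt(86580) = 0.958386
theta = arccos(282/sqrt(86580)) = 16.5873 degrees

a·b = 282, theta = 16.5873 deg


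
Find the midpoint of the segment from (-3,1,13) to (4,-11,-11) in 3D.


Mx = (-3+4)/2 = 0.5000
My = (1- 11)/2 = -5.0000
Mz = (13- 11)/2 = 1.0000

M = (0.5000, -5.0000, 1.0000)


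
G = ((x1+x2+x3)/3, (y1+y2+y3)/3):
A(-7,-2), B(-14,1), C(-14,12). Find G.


Gx = (-7- 14- 14)/3 = -35/3 = -11.6667
Gy = (-2+1+12)/3 = 11/3 = 3.6667

G = (-11.6667, 3.6667)


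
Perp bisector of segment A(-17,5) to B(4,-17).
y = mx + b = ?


Midpoint = (-6.5, -6)
Slope of AB = dy/dx = -22/21 = -1.0476
Perp slope = -dx/dy = 21/22 = 0.9545
b = My - (perp slope)*Mx = -6 + (21*(-6.5))/(-22) = -6 + 6.2045 = 0.2045

y = 0.9545x + 0.2045


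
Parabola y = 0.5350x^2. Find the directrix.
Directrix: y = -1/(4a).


a = 0.5350
1/(4a) = 0.4673
directrix: y = -0.4673 = -0.4673

y = -0.4673


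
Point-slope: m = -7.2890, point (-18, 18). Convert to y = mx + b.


y - 18 = -7.2890(x + 18)
y = -7.2890x + 18 + 7.2890*(-18)
y = -7.2890x - 113.2020

y = -7.2890x - 113.2020


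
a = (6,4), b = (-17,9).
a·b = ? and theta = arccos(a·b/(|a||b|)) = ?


a·b = 6*(-17) + 4*9 = -102 + 36 = -66
|a| = sqrt(36+16) = 7.2111
|b| = sqrt(289+81) = 19.2354
cos(theta) = -66/(sqrt(52)*sqrt(370)) = -66/sqrt(19240) = -0.475819
theta = arccos(-66/sqrt(19240)) = 118.4127 degrees

a·b = -66, theta = 118.4127 deg


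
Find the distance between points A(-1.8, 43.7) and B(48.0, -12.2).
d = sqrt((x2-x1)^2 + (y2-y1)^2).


dx = 48.0 + 1.8 = 49.8
dy = -12.2 - 43.7 = -55.9
d = sqrt(2480.04 + 3124.81) = sqrt(5604.85) = 74.8655

74.8655


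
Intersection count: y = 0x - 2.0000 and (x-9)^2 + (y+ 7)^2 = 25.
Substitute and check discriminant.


Substitute y = 0x - 2.0000: (x-9)^2 + (0x- 2.0000+ 7)^2 = 25
Expand to Ax^2 + Bx + C = 0, where b-k = 5
A = 1+m^2 = 1
B = 2(m(b-k) - h) = 2(0*5 - 9) = -18
C = h^2 + (b-k)^2 - r^2 = 81 + 25 - 25 = 81
disc = B^2-4AC = 324.0000 - 324.0000 = 0
disc = 0

1 intersection point (tangent)


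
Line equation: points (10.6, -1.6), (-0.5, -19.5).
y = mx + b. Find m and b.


m = (-17.9)/(-11.1) = 1.6126
b = y1 - m*x1 = -1.6 - (-17.9*10.6)/(-11.1) = -1.6 - 17.0937 = -18.6937

y = 1.6126x - 18.6937


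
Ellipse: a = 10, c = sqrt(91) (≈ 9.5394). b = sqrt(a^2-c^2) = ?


b^2 = 10^2 - (sqrt(91))^2 = 100 - 91 = 9
b = sqrt(9) = 3

b = 3


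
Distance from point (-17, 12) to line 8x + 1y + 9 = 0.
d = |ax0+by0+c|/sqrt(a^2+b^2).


|8*(-17) + 1*12 + 9| = |-115| = 115
sqrt(64 + 1) = sqrt(65) = 8.0623
d = 115/sqrt(65) = 14.2640

14.2640


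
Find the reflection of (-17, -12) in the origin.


Reflection rule for origin: (-x, -y)
(-17, -12) -> (17, 12)

(17, 12)


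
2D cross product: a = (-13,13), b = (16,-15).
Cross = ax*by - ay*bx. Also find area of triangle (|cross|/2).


cross = -13*(-15) - 13*16 = 195 - 208 = -13
Triangle area = |-13|/2 = 13/2 = 6.5000

cross = -13, triangle area = 6.5000


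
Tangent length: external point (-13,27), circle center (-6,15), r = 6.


d = sqrt((-13+ 6)^2 + (27-15)^2) = sqrt(49+144) = 13.8924
L = sqrt(193.0000 - 36) = sqrt(157.0000) = 12.5300

12.5300


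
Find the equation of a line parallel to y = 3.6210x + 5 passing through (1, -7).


Parallel lines have equal slopes.
m2 = 3.6210
b2 = -7 - 3.6210*1 = -10.6210

y = 3.6210x - 10.6210


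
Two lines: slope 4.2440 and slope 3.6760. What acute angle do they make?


m1-m2 = 0.568
1+m1*m2 = 16.600944
tan(theta) = |0.568/16.600944| = 0.034215
theta = arctan(|0.568/16.600944|) = 1.9596 degrees (acute angle)

1.9596 degrees


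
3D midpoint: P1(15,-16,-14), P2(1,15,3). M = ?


Mx = (15+1)/2 = 8.0000
My = (-16+15)/2 = -0.5000
Mz = (-14+3)/2 = -5.5000

M = (8.0000, -0.5000, -5.5000)


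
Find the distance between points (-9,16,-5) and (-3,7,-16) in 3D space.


dx=6, dy=-9, dz=-11
d = sqrt(36+81+121) = sqrt(238) = 15.4272

15.4272


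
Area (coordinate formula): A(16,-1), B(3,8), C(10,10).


16*(8-10) = -32
3*(10+ 1) = 33
10*(-1-8) = -90
sum = -89
Area = |-89|/2 = 44.5000

44.5000 sq units


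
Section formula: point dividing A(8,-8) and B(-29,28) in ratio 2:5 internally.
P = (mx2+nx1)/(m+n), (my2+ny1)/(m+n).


Px = (2*(-29) + 5*8)/7 = -18/7 = -2.5714
Py = (2*28 + 5*(-8))/7 = 16/7 = 2.2857

P = (-2.5714, 2.2857)


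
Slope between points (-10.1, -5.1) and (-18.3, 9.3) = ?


dy = 9.3 + 5.1 = 14.4
dx = -18.3 + 10.1 = -8.2
m = 14.4/(-8.2) = -1.7561

m = -1.7561


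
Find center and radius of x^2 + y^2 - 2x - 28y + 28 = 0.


h = -D/2 = 2/2 = 1
k = -E/2 = 28/2 = 14
r^2 = h^2 + k^2 - F = 1 + 196 - 28 = 169
r = 13

Center (1, 14), radius = 13


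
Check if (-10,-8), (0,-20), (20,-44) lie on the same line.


-10*(-20+ 44) + 0*(-44+ 8) + 20*(-8+ 20)
= -240 + 0 + 240 = 0

Yes, collinear (determinant = 0)


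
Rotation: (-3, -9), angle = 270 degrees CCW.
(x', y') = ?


cos(270) = 0, sin(270) = -1
x' = -3*0 + 9*(-1) = -9
y' = -3*(-1) - 9*0 = 3

(-9, 3)


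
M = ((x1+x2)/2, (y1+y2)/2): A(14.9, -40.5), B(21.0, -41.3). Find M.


Mx = (14.9 + 21.0)/2 = 35.9/2 = 17.9500
My = (-40.5 - 41.3)/2 = -81.8/2 = -40.9000

(17.9500, -40.9000)


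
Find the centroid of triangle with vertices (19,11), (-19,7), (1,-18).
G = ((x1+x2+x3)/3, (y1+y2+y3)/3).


Gx = (19- 19+1)/3 = 1/3 = 0.3333
Gy = (11+7- 18)/3 = 0/3 = 0

G = (0.3333, 0)


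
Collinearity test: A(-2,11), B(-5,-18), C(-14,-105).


-2*(-18+ 105) - 5*(-105-11) - 14*(11+ 18)
= -174 + 580 - 406 = 0

Yes, collinear (determinant = 0)


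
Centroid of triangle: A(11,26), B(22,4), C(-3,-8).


Gx = (11+22- 3)/3 = 30/3 = 10.0000
Gy = (26+4- 8)/3 = 22/3 = 7.3333

G = (10.0000, 7.3333)


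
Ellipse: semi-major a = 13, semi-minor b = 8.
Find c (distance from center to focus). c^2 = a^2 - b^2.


c^2 = 13^2 - 8^2 = 169 - 64 = 105
c = sqrt(105) = 10.2470

c = 10.2470


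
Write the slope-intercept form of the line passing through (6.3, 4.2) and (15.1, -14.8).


m = (-19.0)/(8.8) = -2.1591
b = y1 - m*x1 = 4.2 - (-19.0*6.3)/(8.8) = 4.2 + 13.6023 = 17.8023

y = -2.1591x + 17.8023


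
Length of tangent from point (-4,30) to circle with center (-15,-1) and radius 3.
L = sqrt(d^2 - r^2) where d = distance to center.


d = sqrt((-4+ 15)^2 + (30+ 1)^2) = sqrt(121+961) = 32.8938
L = sqrt(1082.0000 - 9) = sqrt(1073.0000) = 32.7567

32.7567


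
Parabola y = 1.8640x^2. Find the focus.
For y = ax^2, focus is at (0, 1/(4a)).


a = 1.8640
4a = 7.4560
focus = (0, 1/7.4560) = (0, 0.1341)

Focus = (0, 0.1341)


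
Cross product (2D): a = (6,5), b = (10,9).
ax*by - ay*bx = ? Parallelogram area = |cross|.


cross = 6*9 - 5*10 = 54 - 50 = 4
Parallelogram area = |4| = 4

cross = 4, parallelogram area = 4


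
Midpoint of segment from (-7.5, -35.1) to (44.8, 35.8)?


Mx = (-7.5 + 44.8)/2 = 37.3/2 = 18.6500
My = (-35.1 + 35.8)/2 = 0.7/2 = 0.3500

(18.6500, 0.3500)


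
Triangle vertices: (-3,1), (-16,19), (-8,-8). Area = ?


-3*(19+ 8) = -81
-16*(-8-1) = 144
-8*(1-19) = 144
sum = 207
Area = |207|/2 = 103.5000

103.5000 sq units


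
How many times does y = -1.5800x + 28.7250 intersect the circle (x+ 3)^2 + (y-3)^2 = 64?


Substitute y = -1.5800x + 28.7250: (x+ 3)^2 + (-1.5800x+28.7250-3)^2 = 64
Expand to Ax^2 + Bx + C = 0, where b-k = 25.725
A = 1+m^2 = 3.4964
B = 2(m(b-k) - h) = 2(-1.5800*25.725 + 3) = -75.291
C = h^2 + (b-k)^2 - r^2 = 9 + 661.775625 - 64 = 606.775625
disc = B^2-4AC = 5668.7347 - 8486.1212 = -2817.3865
disc < 0

0 intersection points


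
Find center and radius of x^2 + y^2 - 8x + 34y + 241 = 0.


h = -D/2 = 8/2 = 4
k = -E/2 = -34/2 = -17
r^2 = h^2 + k^2 - F = 16 + 289 - 241 = 64
r = 8

Center (4, -17), radius = 8


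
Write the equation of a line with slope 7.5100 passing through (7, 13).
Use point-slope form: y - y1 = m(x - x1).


y - 13 = 7.5100(x - 7)
y = 7.5100x + 13 - 7.5100*7
y = 7.5100x - 39.5700

y = 7.5100x - 39.5700


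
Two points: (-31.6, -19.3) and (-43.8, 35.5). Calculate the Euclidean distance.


dx = -43.8 + 31.6 = -12.2
dy = 35.5 + 19.3 = 54.8
d = sqrt(148.84 + 3003.04) = sqrt(3151.88) = 56.1416

56.1416


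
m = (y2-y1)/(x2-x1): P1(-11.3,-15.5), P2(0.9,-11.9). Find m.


dy = -11.9 + 15.5 = 3.6
dx = 0.9 + 11.3 = 12.2
m = 3.6/12.2 = 0.2951

m = 0.2951


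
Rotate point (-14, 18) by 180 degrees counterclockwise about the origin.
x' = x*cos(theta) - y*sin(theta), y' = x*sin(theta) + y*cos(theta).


cos(180) = -1, sin(180) = 0
x' = -14*(-1) - 18*0 = 14
y' = -14*0 + 18*(-1) = -18

(14, -18)


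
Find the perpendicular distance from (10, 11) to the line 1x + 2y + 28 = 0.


|1*10 + 2*11 + 28| = |60| = 60
sqrt(1 + 4) = sqrt(5) = 2.2361
d = 60/sqrt(5) = 26.8328

26.8328


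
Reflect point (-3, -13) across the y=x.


Reflection rule for y=x: (y, x)
(-3, -13) -> (-13, -3)

(-13, -3)


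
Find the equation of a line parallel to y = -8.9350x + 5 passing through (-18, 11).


Parallel lines have equal slopes.
m2 = -8.9350
b2 = 11 + 8.9350*(-18) = -149.8300

y = -8.9350x - 149.8300


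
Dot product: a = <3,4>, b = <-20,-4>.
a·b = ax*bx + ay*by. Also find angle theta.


a·b = 3*(-20) + 4*(-4) = -60 - 16 = -76
|a| = sqrt(9+16) = 5.0000
|b| = sqrt(400+16) = 20.3961
cos(theta) = -76/(sqrt(25)*sqrt(416)) = -76/sqrt(10400) = -0.745241
theta = arccos(-76/sqrt(10400)) = 138.1798 degrees

a·b = -76, theta = 138.1798 deg


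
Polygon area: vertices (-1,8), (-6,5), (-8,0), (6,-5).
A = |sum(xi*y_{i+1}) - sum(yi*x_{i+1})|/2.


sum(xi*y_{i+1}) = -1*5 - 6*0 - 8*(-5) + 6*8 = 83
sum(yi*x_{i+1}) = 8*(-6) + 5*(-8) + 0*6 - 5*(-1) = -83
Area = |83 + 83|/2 = 166/2 = 83.0000

83.0000 sq units


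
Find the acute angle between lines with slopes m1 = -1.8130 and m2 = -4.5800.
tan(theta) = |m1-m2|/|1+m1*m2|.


m1-m2 = 2.767
1+m1*m2 = 9.30354
tan(theta) = |2.767/9.30354| = 0.297414
theta = arctan(|2.767/9.30354|) = 16.5632 degrees (acute angle)

16.5632 degrees


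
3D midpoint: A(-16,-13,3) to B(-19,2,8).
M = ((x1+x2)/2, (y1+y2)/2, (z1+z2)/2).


Mx = (-16- 19)/2 = -17.5000
My = (-13+2)/2 = -5.5000
Mz = (3+8)/2 = 5.5000

M = (-17.5000, -5.5000, 5.5000)


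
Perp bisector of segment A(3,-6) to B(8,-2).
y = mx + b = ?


Midpoint = (5.5, -4)
Slope of AB = dy/dx = 4/5 = 0.8000
Perp slope = -dx/dy = -5/4 = -1.2500
b = My - (perp slope)*Mx = -4 + (5*5.5)/4 = -4 + 6.8750 = 2.8750

y = -1.2500x + 2.8750


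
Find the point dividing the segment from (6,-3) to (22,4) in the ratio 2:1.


Px = (2*22 + 1*6)/3 = 50/3 = 16.6667
Py = (2*4 + 1*(-3))/3 = 5/3 = 1.6667

P = (16.6667, 1.6667)


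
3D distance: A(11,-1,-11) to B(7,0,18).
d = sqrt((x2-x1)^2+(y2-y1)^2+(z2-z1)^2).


dx=-4, dy=1, dz=29
d = sqrt(16+1+841) = sqrt(858) = 29.2916

29.2916


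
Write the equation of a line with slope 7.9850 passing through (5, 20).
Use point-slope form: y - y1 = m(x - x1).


y - 20 = 7.9850(x - 5)
y = 7.9850x + 20 - 7.9850*5
y = 7.9850x - 19.9250

y = 7.9850x - 19.9250


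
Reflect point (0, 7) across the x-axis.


Reflection rule for x-axis: (x, -y)
(0, 7) -> (0, -7)

(0, -7)


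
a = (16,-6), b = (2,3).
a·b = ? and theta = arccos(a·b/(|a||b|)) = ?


a·b = 16*2 - 6*3 = 32 - 18 = 14
|a| = sqrt(256+36) = 17.0880
|b| = sqrt(4+9) = 3.6056
cos(theta) = 14/(sqrt(292)*sqrt(13)) = 14/sqrt(3796) = 0.227230
theta = arccos(14/sqrt(3796)) = 76.8660 degrees

a·b = 14, theta = 76.8660 deg


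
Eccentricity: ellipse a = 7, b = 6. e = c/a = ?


c = sqrt(49-36) = sqrt(13) = 3.6056
e = c/a = sqrt(13)/7 = 0.5151

e = 0.5151


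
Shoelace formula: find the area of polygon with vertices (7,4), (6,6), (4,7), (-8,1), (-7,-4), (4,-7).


sum(xi*y_{i+1}) = 7*6 + 6*7 + 4*1 - 8*(-4) - 7*(-7) + 4*4 = 185
sum(yi*x_{i+1}) = 4*6 + 6*4 + 7*(-8) + 1*(-7) - 4*4 - 7*7 = -80
Area = |185 + 80|/2 = 265/2 = 132.5000

132.5000 sq units


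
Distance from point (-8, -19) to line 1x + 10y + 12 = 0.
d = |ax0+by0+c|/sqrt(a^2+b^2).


|1*(-8) + 10*(-19) + 12| = |-186| = 186
sqrt(1 + 100) = sqrt(101) = 10.0499
d = 186/sqrt(101) = 18.5077

18.5077


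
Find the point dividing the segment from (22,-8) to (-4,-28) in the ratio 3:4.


Px = (3*(-4) + 4*22)/7 = 76/7 = 10.8571
Py = (3*(-28) + 4*(-8))/7 = -116/7 = -16.5714

P = (10.8571, -16.5714)


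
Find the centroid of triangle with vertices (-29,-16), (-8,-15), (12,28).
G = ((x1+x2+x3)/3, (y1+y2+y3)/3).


Gx = (-29- 8+12)/3 = -25/3 = -8.3333
Gy = (-16- 15+28)/3 = -3/3 = -1.0000

G = (-8.3333, -1.0000)
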